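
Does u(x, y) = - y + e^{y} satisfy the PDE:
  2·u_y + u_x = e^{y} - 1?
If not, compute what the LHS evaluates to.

Answer: No, the LHS evaluates to 2 e^{y} - 2

Derivation:
Evaluate each term of the left-hand side for u = - y + e^{y}.
Derivatives:
  u_y = e^{y} - 1
  u_x = 0
Terms:
  2·u_y = 2 e^{y} - 2
  u_x = 0
Sum: LHS = 2 e^{y} - 2
Given right-hand side: e^{y} - 1. Difference LHS − RHS = e^{y} - 1 ≠ 0, so u is not a solution.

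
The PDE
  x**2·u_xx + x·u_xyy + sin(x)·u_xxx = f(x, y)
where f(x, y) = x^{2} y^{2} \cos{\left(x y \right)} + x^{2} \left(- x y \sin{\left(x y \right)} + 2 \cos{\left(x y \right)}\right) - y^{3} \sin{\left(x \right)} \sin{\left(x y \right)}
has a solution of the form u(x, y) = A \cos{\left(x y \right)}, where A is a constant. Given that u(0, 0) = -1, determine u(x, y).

Substitute the ansatz u = A \cos{\left(x y \right)} into the left-hand side.
Derivatives of the ansatz:
  u_xx = - A y^{2} \cos{\left(x y \right)}
  u_xyy = A x^{2} y \sin{\left(x y \right)} - 2 A x \cos{\left(x y \right)}
  u_xxx = A y^{3} \sin{\left(x y \right)}
Term by term:
  x**2·u_xx = - A x^{2} y^{2} \cos{\left(x y \right)}
  x·u_xyy = A x^{3} y \sin{\left(x y \right)} - 2 A x^{2} \cos{\left(x y \right)}
  sin(x)·u_xxx = A y^{3} \sin{\left(x \right)} \sin{\left(x y \right)}
So the left-hand side equals
  A x^{3} y \sin{\left(x y \right)} - A x^{2} y^{2} \cos{\left(x y \right)} - 2 A x^{2} \cos{\left(x y \right)} + A y^{3} \sin{\left(x \right)} \sin{\left(x y \right)}
This must equal f(x, y) identically; expanded, f = - x^{3} y \sin{\left(x y \right)} + x^{2} y^{2} \cos{\left(x y \right)} + 2 x^{2} \cos{\left(x y \right)} - y^{3} \sin{\left(x \right)} \sin{\left(x y \right)}.
Matching coefficients of the independent functions:
  [x^{2} \cos{\left(x y \right)}]:  - 2 A = 2
  [x^{2} y^{2} \cos{\left(x y \right)}]:  - A = 1
  [x^{3} y \sin{\left(x y \right)}, y^{3} \sin{\left(x \right)} \sin{\left(x y \right)}]:  A = -1
Solving: A = -1.
Check against the point condition:
  u(0, 0) = -1  ⟹  A = -1  ✓
Hence u(x, y) = - \cos{\left(x y \right)}.

Answer: u(x, y) = - \cos{\left(x y \right)}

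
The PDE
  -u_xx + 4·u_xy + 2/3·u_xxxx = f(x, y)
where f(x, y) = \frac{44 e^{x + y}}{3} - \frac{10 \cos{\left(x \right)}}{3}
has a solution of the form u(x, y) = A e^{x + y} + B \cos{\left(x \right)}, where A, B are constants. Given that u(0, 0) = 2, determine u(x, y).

Substitute the ansatz u = A e^{x + y} + B \cos{\left(x \right)} into the left-hand side.
Derivatives of the ansatz:
  u_xx = A e^{x} e^{y} - B \cos{\left(x \right)}
  u_xy = A e^{x} e^{y}
  u_xxxx = A e^{x} e^{y} + B \cos{\left(x \right)}
Term by term:
  -u_xx = - A e^{x} e^{y} + B \cos{\left(x \right)}
  4·u_xy = 4 A e^{x} e^{y}
  2/3·u_xxxx = \frac{2 A e^{x} e^{y}}{3} + \frac{2 B \cos{\left(x \right)}}{3}
So the left-hand side equals
  \frac{11 A e^{x} e^{y}}{3} + \frac{5 B \cos{\left(x \right)}}{3}
This must equal f(x, y) identically; expanded, f = \frac{44 e^{x} e^{y}}{3} - \frac{10 \cos{\left(x \right)}}{3}.
Matching coefficients of the independent functions:
  [e^{x} e^{y}]:  \frac{11 A}{3} = \frac{44}{3}
  [\cos{\left(x \right)}]:  \frac{5 B}{3} = - \frac{10}{3}
Solving: A = 4, B = -2.
Check against the point condition:
  u(0, 0) = 2  ⟹  A + B = 2  ✓
Hence u(x, y) = 4 e^{x + y} - 2 \cos{\left(x \right)}.

Answer: u(x, y) = 4 e^{x + y} - 2 \cos{\left(x \right)}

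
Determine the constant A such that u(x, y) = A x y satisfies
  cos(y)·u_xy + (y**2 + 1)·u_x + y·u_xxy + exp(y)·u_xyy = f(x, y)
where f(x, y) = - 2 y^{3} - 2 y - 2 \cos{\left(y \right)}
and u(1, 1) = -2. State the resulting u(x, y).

Substitute the ansatz u = A x y into the left-hand side.
Derivatives of the ansatz:
  u_xy = A
  u_x = A y
  u_xxy = 0
  u_xyy = 0
Term by term:
  cos(y)·u_xy = A \cos{\left(y \right)}
  (y**2 + 1)·u_x = A y^{3} + A y
  y·u_xxy = 0
  exp(y)·u_xyy = 0
So the left-hand side equals
  A y^{3} + A y + A \cos{\left(y \right)}
This must equal f(x, y) = - 2 y^{3} - 2 y - 2 \cos{\left(y \right)} identically.
Matching coefficients of the independent functions:
  [y, y^{3}, \cos{\left(y \right)}]:  A = -2
Solving: A = -2.
Check against the point condition:
  u(1, 1) = -2  ⟹  A = -2  ✓
Hence u(x, y) = - 2 x y.

Answer: u(x, y) = - 2 x y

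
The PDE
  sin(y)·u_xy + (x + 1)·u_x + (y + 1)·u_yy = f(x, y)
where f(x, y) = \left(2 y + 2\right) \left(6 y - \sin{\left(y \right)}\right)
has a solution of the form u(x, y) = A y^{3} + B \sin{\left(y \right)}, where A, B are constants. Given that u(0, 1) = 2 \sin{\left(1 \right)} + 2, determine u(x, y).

Substitute the ansatz u = A y^{3} + B \sin{\left(y \right)} into the left-hand side.
Derivatives of the ansatz:
  u_xy = 0
  u_x = 0
  u_yy = 6 A y - B \sin{\left(y \right)}
Term by term:
  sin(y)·u_xy = 0
  (x + 1)·u_x = 0
  (y + 1)·u_yy = 6 A y^{2} + 6 A y - B y \sin{\left(y \right)} - B \sin{\left(y \right)}
So the left-hand side equals
  6 A y^{2} + 6 A y - B y \sin{\left(y \right)} - B \sin{\left(y \right)}
This must equal f(x, y) identically; expanded, f = 12 y^{2} - 2 y \sin{\left(y \right)} + 12 y - 2 \sin{\left(y \right)}.
Matching coefficients of the independent functions:
  [y, y^{2}]:  6 A = 12
  [y \sin{\left(y \right)}, \sin{\left(y \right)}]:  - B = -2
Solving: A = 2, B = 2.
Check against the point condition:
  u(0, 1) = 2 \sin{\left(1 \right)} + 2  ⟹  A + B \sin{\left(1 \right)} = 2 \sin{\left(1 \right)} + 2  ✓
Hence u(x, y) = 2 y^{3} + 2 \sin{\left(y \right)}.

Answer: u(x, y) = 2 y^{3} + 2 \sin{\left(y \right)}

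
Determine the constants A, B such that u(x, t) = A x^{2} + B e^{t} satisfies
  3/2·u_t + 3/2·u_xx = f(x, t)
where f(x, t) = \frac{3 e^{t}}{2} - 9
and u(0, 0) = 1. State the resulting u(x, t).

Answer: u(x, t) = - 3 x^{2} + e^{t}

Derivation:
Substitute the ansatz u = A x^{2} + B e^{t} into the left-hand side.
Derivatives of the ansatz:
  u_t = B e^{t}
  u_xx = 2 A
Term by term:
  3/2·u_t = \frac{3 B e^{t}}{2}
  3/2·u_xx = 3 A
So the left-hand side equals
  3 A + \frac{3 B e^{t}}{2}
This must equal f(x, t) = \frac{3 e^{t}}{2} - 9 identically.
Matching coefficients of the independent functions:
  [constant term]:  3 A = -9
  [e^{t}]:  \frac{3 B}{2} = \frac{3}{2}
Solving: A = -3, B = 1.
Check against the point condition:
  u(0, 0) = 1  ⟹  B = 1  ✓
Hence u(x, t) = - 3 x^{2} + e^{t}.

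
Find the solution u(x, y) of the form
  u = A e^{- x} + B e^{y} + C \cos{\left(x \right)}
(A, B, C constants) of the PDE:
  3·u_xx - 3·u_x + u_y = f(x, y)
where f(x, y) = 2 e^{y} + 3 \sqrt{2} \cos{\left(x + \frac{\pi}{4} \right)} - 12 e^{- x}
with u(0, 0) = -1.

Substitute the ansatz u = A e^{- x} + B e^{y} + C \cos{\left(x \right)} into the left-hand side.
Derivatives of the ansatz:
  u_xx = A e^{- x} - C \cos{\left(x \right)}
  u_x = - A e^{- x} - C \sin{\left(x \right)}
  u_y = B e^{y}
Term by term:
  3·u_xx = 3 A e^{- x} - 3 C \cos{\left(x \right)}
  -3·u_x = 3 A e^{- x} + 3 C \sin{\left(x \right)}
  u_y = B e^{y}
So the left-hand side equals
  6 A e^{- x} + B e^{y} + 3 C \sin{\left(x \right)} - 3 C \cos{\left(x \right)}
This must equal f(x, y) identically; expanded, f = 2 e^{y} - 3 \sin{\left(x \right)} + 3 \cos{\left(x \right)} - 12 e^{- x}.
Matching coefficients of the independent functions:
  [e^{- x}]:  6 A = -12
  [e^{y}]:  B = 2
  [\sin{\left(x \right)}]:  3 C = -3
  [\cos{\left(x \right)}]:  - 3 C = 3
Solving: A = -2, B = 2, C = -1.
Check against the point condition:
  u(0, 0) = -1  ⟹  A + B + C = -1  ✓
Hence u(x, y) = 2 e^{y} - \cos{\left(x \right)} - 2 e^{- x}.

Answer: u(x, y) = 2 e^{y} - \cos{\left(x \right)} - 2 e^{- x}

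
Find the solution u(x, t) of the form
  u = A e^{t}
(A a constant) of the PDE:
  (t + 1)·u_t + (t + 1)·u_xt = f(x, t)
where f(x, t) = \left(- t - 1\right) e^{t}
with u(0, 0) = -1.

Substitute the ansatz u = A e^{t} into the left-hand side.
Derivatives of the ansatz:
  u_t = A e^{t}
  u_xt = 0
Term by term:
  (t + 1)·u_t = A t e^{t} + A e^{t}
  (t + 1)·u_xt = 0
So the left-hand side equals
  A t e^{t} + A e^{t}
This must equal f(x, t) identically; expanded, f = - t e^{t} - e^{t}.
Matching coefficients of the independent functions:
  [t e^{t}, e^{t}]:  A = -1
Solving: A = -1.
Check against the point condition:
  u(0, 0) = -1  ⟹  A = -1  ✓
Hence u(x, t) = - e^{t}.

Answer: u(x, t) = - e^{t}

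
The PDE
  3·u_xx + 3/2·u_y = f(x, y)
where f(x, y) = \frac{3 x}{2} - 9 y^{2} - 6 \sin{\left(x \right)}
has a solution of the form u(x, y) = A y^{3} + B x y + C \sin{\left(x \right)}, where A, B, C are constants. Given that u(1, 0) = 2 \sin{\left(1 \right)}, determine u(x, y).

Answer: u(x, y) = x y - 2 y^{3} + 2 \sin{\left(x \right)}

Derivation:
Substitute the ansatz u = A y^{3} + B x y + C \sin{\left(x \right)} into the left-hand side.
Derivatives of the ansatz:
  u_xx = - C \sin{\left(x \right)}
  u_y = 3 A y^{2} + B x
Term by term:
  3·u_xx = - 3 C \sin{\left(x \right)}
  3/2·u_y = \frac{9 A y^{2}}{2} + \frac{3 B x}{2}
So the left-hand side equals
  \frac{9 A y^{2}}{2} + \frac{3 B x}{2} - 3 C \sin{\left(x \right)}
This must equal f(x, y) = \frac{3 x}{2} - 9 y^{2} - 6 \sin{\left(x \right)} identically.
Matching coefficients of the independent functions:
  [x]:  \frac{3 B}{2} = \frac{3}{2}
  [y^{2}]:  \frac{9 A}{2} = -9
  [\sin{\left(x \right)}]:  - 3 C = -6
Solving: A = -2, B = 1, C = 2.
Check against the point condition:
  u(1, 0) = 2 \sin{\left(1 \right)}  ⟹  C \sin{\left(1 \right)} = 2 \sin{\left(1 \right)}  ✓
Hence u(x, y) = x y - 2 y^{3} + 2 \sin{\left(x \right)}.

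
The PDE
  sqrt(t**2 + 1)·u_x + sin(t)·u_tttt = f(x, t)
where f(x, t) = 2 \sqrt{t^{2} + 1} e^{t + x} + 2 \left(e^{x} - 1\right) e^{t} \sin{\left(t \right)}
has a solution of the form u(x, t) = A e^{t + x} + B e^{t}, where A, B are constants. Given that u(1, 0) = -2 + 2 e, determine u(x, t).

Substitute the ansatz u = A e^{t + x} + B e^{t} into the left-hand side.
Derivatives of the ansatz:
  u_x = A e^{t} e^{x}
  u_tttt = A e^{t} e^{x} + B e^{t}
Term by term:
  sqrt(t**2 + 1)·u_x = A \sqrt{t^{2} + 1} e^{t} e^{x}
  sin(t)·u_tttt = A e^{t} e^{x} \sin{\left(t \right)} + B e^{t} \sin{\left(t \right)}
So the left-hand side equals
  A \sqrt{t^{2} + 1} e^{t} e^{x} + A e^{t} e^{x} \sin{\left(t \right)} + B e^{t} \sin{\left(t \right)}
This must equal f(x, t) identically; expanded, f = 2 \sqrt{t^{2} + 1} e^{t} e^{x} + 2 e^{t} e^{x} \sin{\left(t \right)} - 2 e^{t} \sin{\left(t \right)}.
Matching coefficients of the independent functions:
  [e^{t} \sin{\left(t \right)}]:  B = -2
  [\sqrt{t^{2} + 1} e^{t} e^{x}, e^{t} e^{x} \sin{\left(t \right)}]:  A = 2
Solving: A = 2, B = -2.
Check against the point condition:
  u(1, 0) = -2 + 2 e  ⟹  e A + B = -2 + 2 e  ✓
Hence u(x, t) = - 2 e^{t} + 2 e^{t + x}.

Answer: u(x, t) = - 2 e^{t} + 2 e^{t + x}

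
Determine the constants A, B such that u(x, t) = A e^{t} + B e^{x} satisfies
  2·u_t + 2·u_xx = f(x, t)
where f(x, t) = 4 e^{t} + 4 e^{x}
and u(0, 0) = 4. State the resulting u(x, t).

Answer: u(x, t) = 2 e^{t} + 2 e^{x}

Derivation:
Substitute the ansatz u = A e^{t} + B e^{x} into the left-hand side.
Derivatives of the ansatz:
  u_t = A e^{t}
  u_xx = B e^{x}
Term by term:
  2·u_t = 2 A e^{t}
  2·u_xx = 2 B e^{x}
So the left-hand side equals
  2 A e^{t} + 2 B e^{x}
This must equal f(x, t) = 4 e^{t} + 4 e^{x} identically.
Matching coefficients of the independent functions:
  [e^{t}]:  2 A = 4
  [e^{x}]:  2 B = 4
Solving: A = 2, B = 2.
Check against the point condition:
  u(0, 0) = 4  ⟹  A + B = 4  ✓
Hence u(x, t) = 2 e^{t} + 2 e^{x}.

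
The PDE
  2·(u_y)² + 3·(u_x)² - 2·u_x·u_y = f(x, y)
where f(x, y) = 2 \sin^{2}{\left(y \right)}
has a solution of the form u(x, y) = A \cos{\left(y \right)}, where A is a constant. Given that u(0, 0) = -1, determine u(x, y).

Substitute the ansatz u = A \cos{\left(y \right)} into the left-hand side.
Derivatives of the ansatz:
  u_y = - A \sin{\left(y \right)}
  u_x = 0
Term by term:
  2·(u_y)² = 2 A^{2} \sin^{2}{\left(y \right)}
  3·(u_x)² = 0
  -2·u_x·u_y = 0
So the left-hand side equals
  2 A^{2} \sin^{2}{\left(y \right)}
This must equal f(x, y) = 2 \sin^{2}{\left(y \right)} identically.
Matching coefficients of the independent functions:
  [\sin^{2}{\left(y \right)}]:  2 A^{2} = 2
These equations allow (A) = (-1) or (1).
Impose the point condition(s):
  u(0, 0) = -1  ⟹  A = -1
Only A = -1 satisfies everything.
Hence u(x, y) = - \cos{\left(y \right)}.

Answer: u(x, y) = - \cos{\left(y \right)}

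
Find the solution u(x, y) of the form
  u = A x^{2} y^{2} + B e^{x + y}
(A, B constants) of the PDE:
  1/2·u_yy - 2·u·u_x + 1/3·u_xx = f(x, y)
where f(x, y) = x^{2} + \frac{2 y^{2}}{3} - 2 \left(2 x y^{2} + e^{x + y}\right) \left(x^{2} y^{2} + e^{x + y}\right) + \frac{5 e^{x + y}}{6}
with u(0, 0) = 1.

Substitute the ansatz u = A x^{2} y^{2} + B e^{x + y} into the left-hand side.
Derivatives of the ansatz:
  u_yy = 2 A x^{2} + B e^{x} e^{y}
  u_x = 2 A x y^{2} + B e^{x} e^{y}
  u_xx = 2 A y^{2} + B e^{x} e^{y}
Term by term:
  1/2·u_yy = A x^{2} + \frac{B e^{x} e^{y}}{2}
  -2·u·u_x = - 4 A^{2} x^{3} y^{4} - 2 A B x^{2} y^{2} e^{x} e^{y} - 4 A B x y^{2} e^{x} e^{y} - 2 B^{2} e^{2 x} e^{2 y}
  1/3·u_xx = \frac{2 A y^{2}}{3} + \frac{B e^{x} e^{y}}{3}
So the left-hand side equals
  - 4 A^{2} x^{3} y^{4} - 2 A B x^{2} y^{2} e^{x} e^{y} - 4 A B x y^{2} e^{x} e^{y} + A x^{2} + \frac{2 A y^{2}}{3} - 2 B^{2} e^{2 x} e^{2 y} + \frac{5 B e^{x} e^{y}}{6}
This must equal f(x, y) identically; expanded, f = - 4 x^{3} y^{4} - 2 x^{2} y^{2} e^{x} e^{y} + x^{2} - 4 x y^{2} e^{x} e^{y} + \frac{2 y^{2}}{3} - 2 e^{2 x} e^{2 y} + \frac{5 e^{x} e^{y}}{6}.
Matching coefficients of the independent functions:
  [x^{2}]:  A = 1
  [y^{2}]:  \frac{2 A}{3} = \frac{2}{3}
  [x^{3} y^{4}]:  - 4 A^{2} = -4
  [e^{x} e^{y}]:  \frac{5 B}{6} = \frac{5}{6}
  [e^{2 x} e^{2 y}]:  - 2 B^{2} = -2
  [x y^{2} e^{x} e^{y}]:  - 4 A B = -4
  [x^{2} y^{2} e^{x} e^{y}]:  - 2 A B = -2
Solving: A = 1, B = 1.
Check against the point condition:
  u(0, 0) = 1  ⟹  B = 1  ✓
Hence u(x, y) = x^{2} y^{2} + e^{x + y}.

Answer: u(x, y) = x^{2} y^{2} + e^{x + y}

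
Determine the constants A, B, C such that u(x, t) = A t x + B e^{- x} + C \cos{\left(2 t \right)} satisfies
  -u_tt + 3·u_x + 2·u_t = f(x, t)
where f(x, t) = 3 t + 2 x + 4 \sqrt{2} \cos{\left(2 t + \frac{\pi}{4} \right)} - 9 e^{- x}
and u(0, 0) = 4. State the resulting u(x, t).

Substitute the ansatz u = A t x + B e^{- x} + C \cos{\left(2 t \right)} into the left-hand side.
Derivatives of the ansatz:
  u_tt = - 4 C \cos{\left(2 t \right)}
  u_x = A t - B e^{- x}
  u_t = A x - 2 C \sin{\left(2 t \right)}
Term by term:
  -u_tt = 4 C \cos{\left(2 t \right)}
  3·u_x = 3 A t - 3 B e^{- x}
  2·u_t = 2 A x - 4 C \sin{\left(2 t \right)}
So the left-hand side equals
  3 A t + 2 A x - 3 B e^{- x} - 4 C \sin{\left(2 t \right)} + 4 C \cos{\left(2 t \right)}
This must equal f(x, t) identically; expanded, f = 3 t + 2 x - 4 \sin{\left(2 t \right)} + 4 \cos{\left(2 t \right)} - 9 e^{- x}.
Matching coefficients of the independent functions:
  [t]:  3 A = 3
  [x]:  2 A = 2
  [e^{- x}]:  - 3 B = -9
  [\sin{\left(2 t \right)}]:  - 4 C = -4
  [\cos{\left(2 t \right)}]:  4 C = 4
Solving: A = 1, B = 3, C = 1.
Check against the point condition:
  u(0, 0) = 4  ⟹  B + C = 4  ✓
Hence u(x, t) = t x + \cos{\left(2 t \right)} + 3 e^{- x}.

Answer: u(x, t) = t x + \cos{\left(2 t \right)} + 3 e^{- x}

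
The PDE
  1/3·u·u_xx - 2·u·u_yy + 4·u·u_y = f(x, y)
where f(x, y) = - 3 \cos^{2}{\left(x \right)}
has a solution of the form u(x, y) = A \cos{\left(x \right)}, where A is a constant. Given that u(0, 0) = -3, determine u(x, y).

Substitute the ansatz u = A \cos{\left(x \right)} into the left-hand side.
Derivatives of the ansatz:
  u_xx = - A \cos{\left(x \right)}
  u_yy = 0
  u_y = 0
Term by term:
  1/3·u·u_xx = - \frac{A^{2} \cos^{2}{\left(x \right)}}{3}
  -2·u·u_yy = 0
  4·u·u_y = 0
So the left-hand side equals
  - \frac{A^{2} \cos^{2}{\left(x \right)}}{3}
This must equal f(x, y) = - 3 \cos^{2}{\left(x \right)} identically.
Matching coefficients of the independent functions:
  [\cos^{2}{\left(x \right)}]:  - \frac{A^{2}}{3} = -3
These equations allow (A) = (-3) or (3).
Impose the point condition(s):
  u(0, 0) = -3  ⟹  A = -3
Only A = -3 satisfies everything.
Hence u(x, y) = - 3 \cos{\left(x \right)}.

Answer: u(x, y) = - 3 \cos{\left(x \right)}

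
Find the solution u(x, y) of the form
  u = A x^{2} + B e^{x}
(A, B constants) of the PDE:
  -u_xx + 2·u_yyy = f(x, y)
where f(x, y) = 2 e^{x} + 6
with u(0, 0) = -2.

Substitute the ansatz u = A x^{2} + B e^{x} into the left-hand side.
Derivatives of the ansatz:
  u_xx = 2 A + B e^{x}
  u_yyy = 0
Term by term:
  -u_xx = - 2 A - B e^{x}
  2·u_yyy = 0
So the left-hand side equals
  - 2 A - B e^{x}
This must equal f(x, y) = 2 e^{x} + 6 identically.
Matching coefficients of the independent functions:
  [constant term]:  - 2 A = 6
  [e^{x}]:  - B = 2
Solving: A = -3, B = -2.
Check against the point condition:
  u(0, 0) = -2  ⟹  B = -2  ✓
Hence u(x, y) = - 3 x^{2} - 2 e^{x}.

Answer: u(x, y) = - 3 x^{2} - 2 e^{x}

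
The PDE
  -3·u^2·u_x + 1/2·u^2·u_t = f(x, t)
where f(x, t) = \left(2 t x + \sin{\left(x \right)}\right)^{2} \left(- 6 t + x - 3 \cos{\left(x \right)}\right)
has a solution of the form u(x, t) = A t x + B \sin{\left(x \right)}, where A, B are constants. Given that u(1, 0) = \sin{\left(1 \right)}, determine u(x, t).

Substitute the ansatz u = A t x + B \sin{\left(x \right)} into the left-hand side.
Derivatives of the ansatz:
  u_x = A t + B \cos{\left(x \right)}
  u_t = A x
Term by term:
  -3·u^2·u_x = - 3 A^{3} t^{3} x^{2} - 3 A^{2} B t^{2} x^{2} \cos{\left(x \right)} - 6 A^{2} B t^{2} x \sin{\left(x \right)} - 6 A B^{2} t x \sin{\left(x \right)} \cos{\left(x \right)} - 3 A B^{2} t \sin^{2}{\left(x \right)} - 3 B^{3} \sin^{2}{\left(x \right)} \cos{\left(x \right)}
  1/2·u^2·u_t = \frac{A^{3} t^{2} x^{3}}{2} + A^{2} B t x^{2} \sin{\left(x \right)} + \frac{A B^{2} x \sin^{2}{\left(x \right)}}{2}
So the left-hand side equals
  - 3 A^{3} t^{3} x^{2} + \frac{A^{3} t^{2} x^{3}}{2} - 3 A^{2} B t^{2} x^{2} \cos{\left(x \right)} - 6 A^{2} B t^{2} x \sin{\left(x \right)} + A^{2} B t x^{2} \sin{\left(x \right)} - 6 A B^{2} t x \sin{\left(x \right)} \cos{\left(x \right)} - 3 A B^{2} t \sin^{2}{\left(x \right)} + \frac{A B^{2} x \sin^{2}{\left(x \right)}}{2} - 3 B^{3} \sin^{2}{\left(x \right)} \cos{\left(x \right)}
This must equal f(x, t) identically; expanded, f = - 24 t^{3} x^{2} + 4 t^{2} x^{3} - 12 t^{2} x^{2} \cos{\left(x \right)} - 24 t^{2} x \sin{\left(x \right)} + 4 t x^{2} \sin{\left(x \right)} - 12 t x \sin{\left(x \right)} \cos{\left(x \right)} - 6 t \sin^{2}{\left(x \right)} + x \sin^{2}{\left(x \right)} - 3 \sin^{2}{\left(x \right)} \cos{\left(x \right)}.
Matching coefficients of the independent functions:
  [t \sin^{2}{\left(x \right)}]:  - 3 A B^{2} = -6
  [t^{2} x^{3}]:  \frac{A^{3}}{2} = 4
  [t^{3} x^{2}]:  - 3 A^{3} = -24
  [x \sin^{2}{\left(x \right)}]:  \frac{A B^{2}}{2} = 1
  [\sin^{2}{\left(x \right)} \cos{\left(x \right)}]:  - 3 B^{3} = -3
  [t x^{2} \sin{\left(x \right)}]:  A^{2} B = 4
  [t^{2} x \sin{\left(x \right)}]:  - 6 A^{2} B = -24
  [t^{2} x^{2} \cos{\left(x \right)}]:  - 3 A^{2} B = -12
  [t x \sin{\left(x \right)} \cos{\left(x \right)}]:  - 6 A B^{2} = -12
Solving: A = 2, B = 1.
Check against the point condition:
  u(1, 0) = \sin{\left(1 \right)}  ⟹  B \sin{\left(1 \right)} = \sin{\left(1 \right)}  ✓
Hence u(x, t) = 2 t x + \sin{\left(x \right)}.

Answer: u(x, t) = 2 t x + \sin{\left(x \right)}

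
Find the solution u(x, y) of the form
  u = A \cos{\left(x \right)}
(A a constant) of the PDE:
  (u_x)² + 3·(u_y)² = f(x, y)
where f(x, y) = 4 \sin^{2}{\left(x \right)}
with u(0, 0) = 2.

Substitute the ansatz u = A \cos{\left(x \right)} into the left-hand side.
Derivatives of the ansatz:
  u_x = - A \sin{\left(x \right)}
  u_y = 0
Term by term:
  (u_x)² = A^{2} \sin^{2}{\left(x \right)}
  3·(u_y)² = 0
So the left-hand side equals
  A^{2} \sin^{2}{\left(x \right)}
This must equal f(x, y) = 4 \sin^{2}{\left(x \right)} identically.
Matching coefficients of the independent functions:
  [\sin^{2}{\left(x \right)}]:  A^{2} = 4
These equations allow (A) = (-2) or (2).
Impose the point condition(s):
  u(0, 0) = 2  ⟹  A = 2
Only A = 2 satisfies everything.
Hence u(x, y) = 2 \cos{\left(x \right)}.

Answer: u(x, y) = 2 \cos{\left(x \right)}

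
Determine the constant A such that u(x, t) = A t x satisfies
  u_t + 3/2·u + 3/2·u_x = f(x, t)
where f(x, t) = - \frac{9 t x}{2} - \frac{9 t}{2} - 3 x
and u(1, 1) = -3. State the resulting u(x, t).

Answer: u(x, t) = - 3 t x

Derivation:
Substitute the ansatz u = A t x into the left-hand side.
Derivatives of the ansatz:
  u_t = A x
  u_x = A t
Term by term:
  u_t = A x
  3/2·u = \frac{3 A t x}{2}
  3/2·u_x = \frac{3 A t}{2}
So the left-hand side equals
  \frac{3 A t x}{2} + \frac{3 A t}{2} + A x
This must equal f(x, t) = - \frac{9 t x}{2} - \frac{9 t}{2} - 3 x identically.
Matching coefficients of the independent functions:
  [t, t x]:  \frac{3 A}{2} = - \frac{9}{2}
  [x]:  A = -3
Solving: A = -3.
Check against the point condition:
  u(1, 1) = -3  ⟹  A = -3  ✓
Hence u(x, t) = - 3 t x.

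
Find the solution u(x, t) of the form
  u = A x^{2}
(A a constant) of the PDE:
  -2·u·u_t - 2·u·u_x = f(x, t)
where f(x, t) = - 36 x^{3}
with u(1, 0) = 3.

Substitute the ansatz u = A x^{2} into the left-hand side.
Derivatives of the ansatz:
  u_t = 0
  u_x = 2 A x
Term by term:
  -2·u·u_t = 0
  -2·u·u_x = - 4 A^{2} x^{3}
So the left-hand side equals
  - 4 A^{2} x^{3}
This must equal f(x, t) = - 36 x^{3} identically.
Matching coefficients of the independent functions:
  [x^{3}]:  - 4 A^{2} = -36
These equations allow (A) = (-3) or (3).
Impose the point condition(s):
  u(1, 0) = 3  ⟹  A = 3
Only A = 3 satisfies everything.
Hence u(x, t) = 3 x^{2}.

Answer: u(x, t) = 3 x^{2}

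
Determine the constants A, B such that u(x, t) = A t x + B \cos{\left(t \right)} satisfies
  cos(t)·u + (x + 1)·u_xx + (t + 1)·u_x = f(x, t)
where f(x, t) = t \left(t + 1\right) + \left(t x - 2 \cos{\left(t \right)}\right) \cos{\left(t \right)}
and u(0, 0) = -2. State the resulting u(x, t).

Substitute the ansatz u = A t x + B \cos{\left(t \right)} into the left-hand side.
Derivatives of the ansatz:
  u_xx = 0
  u_x = A t
Term by term:
  cos(t)·u = A t x \cos{\left(t \right)} + B \cos^{2}{\left(t \right)}
  (x + 1)·u_xx = 0
  (t + 1)·u_x = A t^{2} + A t
So the left-hand side equals
  A t^{2} + A t x \cos{\left(t \right)} + A t + B \cos^{2}{\left(t \right)}
This must equal f(x, t) = t \left(t + 1\right) + \left(t x - 2 \cos{\left(t \right)}\right) \cos{\left(t \right)} identically.
Matching coefficients of the independent functions:
  [t, t^{2}, t x \cos{\left(t \right)}]:  A = 1
  [\cos^{2}{\left(t \right)}]:  B = -2
Solving: A = 1, B = -2.
Check against the point condition:
  u(0, 0) = -2  ⟹  B = -2  ✓
Hence u(x, t) = t x - 2 \cos{\left(t \right)}.

Answer: u(x, t) = t x - 2 \cos{\left(t \right)}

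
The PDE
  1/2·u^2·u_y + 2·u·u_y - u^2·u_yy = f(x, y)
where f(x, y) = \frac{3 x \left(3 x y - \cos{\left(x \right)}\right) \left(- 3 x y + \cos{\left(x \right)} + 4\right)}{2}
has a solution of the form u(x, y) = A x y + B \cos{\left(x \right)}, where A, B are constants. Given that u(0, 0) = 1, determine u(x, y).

Substitute the ansatz u = A x y + B \cos{\left(x \right)} into the left-hand side.
Derivatives of the ansatz:
  u_y = A x
  u_yy = 0
Term by term:
  1/2·u^2·u_y = \frac{A^{3} x^{3} y^{2}}{2} + A^{2} B x^{2} y \cos{\left(x \right)} + \frac{A B^{2} x \cos^{2}{\left(x \right)}}{2}
  2·u·u_y = 2 A^{2} x^{2} y + 2 A B x \cos{\left(x \right)}
  -u^2·u_yy = 0
So the left-hand side equals
  \frac{A^{3} x^{3} y^{2}}{2} + A^{2} B x^{2} y \cos{\left(x \right)} + 2 A^{2} x^{2} y + \frac{A B^{2} x \cos^{2}{\left(x \right)}}{2} + 2 A B x \cos{\left(x \right)}
This must equal f(x, y) identically; expanded, f = - \frac{27 x^{3} y^{2}}{2} + 9 x^{2} y \cos{\left(x \right)} + 18 x^{2} y - \frac{3 x \cos^{2}{\left(x \right)}}{2} - 6 x \cos{\left(x \right)}.
Matching coefficients of the independent functions:
  [x \cos{\left(x \right)}]:  2 A B = -6
  [x \cos^{2}{\left(x \right)}]:  \frac{A B^{2}}{2} = - \frac{3}{2}
  [x^{2} y]:  2 A^{2} = 18
  [x^{3} y^{2}]:  \frac{A^{3}}{2} = - \frac{27}{2}
  [x^{2} y \cos{\left(x \right)}]:  A^{2} B = 9
Solving: A = -3, B = 1.
Check against the point condition:
  u(0, 0) = 1  ⟹  B = 1  ✓
Hence u(x, y) = - 3 x y + \cos{\left(x \right)}.

Answer: u(x, y) = - 3 x y + \cos{\left(x \right)}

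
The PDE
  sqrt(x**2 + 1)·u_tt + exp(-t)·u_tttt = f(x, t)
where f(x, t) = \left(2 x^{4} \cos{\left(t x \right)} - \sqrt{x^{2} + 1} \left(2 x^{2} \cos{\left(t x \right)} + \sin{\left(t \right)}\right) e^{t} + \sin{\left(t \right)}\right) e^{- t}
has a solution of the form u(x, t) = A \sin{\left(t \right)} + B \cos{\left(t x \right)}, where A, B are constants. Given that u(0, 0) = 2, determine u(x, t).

Substitute the ansatz u = A \sin{\left(t \right)} + B \cos{\left(t x \right)} into the left-hand side.
Derivatives of the ansatz:
  u_tt = - A \sin{\left(t \right)} - B x^{2} \cos{\left(t x \right)}
  u_tttt = A \sin{\left(t \right)} + B x^{4} \cos{\left(t x \right)}
Term by term:
  sqrt(x**2 + 1)·u_tt = - A \sqrt{x^{2} + 1} \sin{\left(t \right)} - B x^{2} \sqrt{x^{2} + 1} \cos{\left(t x \right)}
  exp(-t)·u_tttt = A e^{- t} \sin{\left(t \right)} + B x^{4} e^{- t} \cos{\left(t x \right)}
So the left-hand side equals
  - A \sqrt{x^{2} + 1} \sin{\left(t \right)} + A e^{- t} \sin{\left(t \right)} + B x^{4} e^{- t} \cos{\left(t x \right)} - B x^{2} \sqrt{x^{2} + 1} \cos{\left(t x \right)}
This must equal f(x, t) identically; expanded, f = 2 x^{4} e^{- t} \cos{\left(t x \right)} - 2 x^{2} \sqrt{x^{2} + 1} \cos{\left(t x \right)} - \sqrt{x^{2} + 1} \sin{\left(t \right)} + e^{- t} \sin{\left(t \right)}.
Matching coefficients of the independent functions:
  [\sqrt{x^{2} + 1} \sin{\left(t \right)}]:  - A = -1
  [e^{- t} \sin{\left(t \right)}]:  A = 1
  [x^{2} \sqrt{x^{2} + 1} \cos{\left(t x \right)}]:  - B = -2
  [x^{4} e^{- t} \cos{\left(t x \right)}]:  B = 2
Solving: A = 1, B = 2.
Check against the point condition:
  u(0, 0) = 2  ⟹  B = 2  ✓
Hence u(x, t) = \sin{\left(t \right)} + 2 \cos{\left(t x \right)}.

Answer: u(x, t) = \sin{\left(t \right)} + 2 \cos{\left(t x \right)}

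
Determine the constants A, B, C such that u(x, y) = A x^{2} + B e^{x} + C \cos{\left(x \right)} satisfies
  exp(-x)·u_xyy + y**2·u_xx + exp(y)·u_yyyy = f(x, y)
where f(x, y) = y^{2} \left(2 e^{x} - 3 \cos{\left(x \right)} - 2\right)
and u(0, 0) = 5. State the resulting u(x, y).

Substitute the ansatz u = A x^{2} + B e^{x} + C \cos{\left(x \right)} into the left-hand side.
Derivatives of the ansatz:
  u_xyy = 0
  u_xx = 2 A + B e^{x} - C \cos{\left(x \right)}
  u_yyyy = 0
Term by term:
  exp(-x)·u_xyy = 0
  y**2·u_xx = 2 A y^{2} + B y^{2} e^{x} - C y^{2} \cos{\left(x \right)}
  exp(y)·u_yyyy = 0
So the left-hand side equals
  2 A y^{2} + B y^{2} e^{x} - C y^{2} \cos{\left(x \right)}
This must equal f(x, y) identically; expanded, f = 2 y^{2} e^{x} - 3 y^{2} \cos{\left(x \right)} - 2 y^{2}.
Matching coefficients of the independent functions:
  [y^{2}]:  2 A = -2
  [y^{2} e^{x}]:  B = 2
  [y^{2} \cos{\left(x \right)}]:  - C = -3
Solving: A = -1, B = 2, C = 3.
Check against the point condition:
  u(0, 0) = 5  ⟹  B + C = 5  ✓
Hence u(x, y) = - x^{2} + 2 e^{x} + 3 \cos{\left(x \right)}.

Answer: u(x, y) = - x^{2} + 2 e^{x} + 3 \cos{\left(x \right)}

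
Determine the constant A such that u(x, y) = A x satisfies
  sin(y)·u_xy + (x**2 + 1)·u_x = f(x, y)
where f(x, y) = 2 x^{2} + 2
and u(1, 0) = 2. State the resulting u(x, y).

Substitute the ansatz u = A x into the left-hand side.
Derivatives of the ansatz:
  u_xy = 0
  u_x = A
Term by term:
  sin(y)·u_xy = 0
  (x**2 + 1)·u_x = A x^{2} + A
So the left-hand side equals
  A x^{2} + A
This must equal f(x, y) = 2 x^{2} + 2 identically.
Matching coefficients of the independent functions:
  [constant term, x^{2}]:  A = 2
Solving: A = 2.
Check against the point condition:
  u(1, 0) = 2  ⟹  A = 2  ✓
Hence u(x, y) = 2 x.

Answer: u(x, y) = 2 x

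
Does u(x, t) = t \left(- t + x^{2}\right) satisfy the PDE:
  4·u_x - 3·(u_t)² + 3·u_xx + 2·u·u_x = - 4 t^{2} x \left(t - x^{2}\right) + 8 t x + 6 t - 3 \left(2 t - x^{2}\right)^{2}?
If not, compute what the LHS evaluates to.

Answer: Yes

Derivation:
Evaluate each term of the left-hand side for u = t \left(- t + x^{2}\right).
Derivatives:
  u_x = 2 t x
  u_t = - 2 t + x^{2}
  u_xx = 2 t
Terms:
  4·u_x = 8 t x
  -3·(u_t)² = - 3 \left(2 t - x^{2}\right)^{2}
  3·u_xx = 6 t
  2·u·u_x = 4 t^{2} x \left(- t + x^{2}\right)
Sum: LHS = - 4 t^{2} x \left(t - x^{2}\right) + 8 t x + 6 t - 3 \left(2 t - x^{2}\right)^{2}
This is exactly the given right-hand side, so u is a solution.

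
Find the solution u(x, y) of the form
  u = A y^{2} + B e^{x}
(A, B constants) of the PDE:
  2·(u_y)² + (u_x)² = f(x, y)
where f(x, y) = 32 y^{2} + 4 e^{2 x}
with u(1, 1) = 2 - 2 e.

Substitute the ansatz u = A y^{2} + B e^{x} into the left-hand side.
Derivatives of the ansatz:
  u_y = 2 A y
  u_x = B e^{x}
Term by term:
  2·(u_y)² = 8 A^{2} y^{2}
  (u_x)² = B^{2} e^{2 x}
So the left-hand side equals
  8 A^{2} y^{2} + B^{2} e^{2 x}
This must equal f(x, y) = 32 y^{2} + 4 e^{2 x} identically.
Matching coefficients of the independent functions:
  [y^{2}]:  8 A^{2} = 32
  [e^{2 x}]:  B^{2} = 4
These equations allow (A, B) = (-2, -2) or (-2, 2) or (2, -2) or (2, 2).
Impose the point condition(s):
  u(1, 1) = 2 - 2 e  ⟹  A + e B = 2 - 2 e
Only A = 2, B = -2 satisfies everything.
Hence u(x, y) = 2 y^{2} - 2 e^{x}.

Answer: u(x, y) = 2 y^{2} - 2 e^{x}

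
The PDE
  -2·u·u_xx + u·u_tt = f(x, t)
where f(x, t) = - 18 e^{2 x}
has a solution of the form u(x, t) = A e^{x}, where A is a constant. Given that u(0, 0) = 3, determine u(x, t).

Answer: u(x, t) = 3 e^{x}

Derivation:
Substitute the ansatz u = A e^{x} into the left-hand side.
Derivatives of the ansatz:
  u_xx = A e^{x}
  u_tt = 0
Term by term:
  -2·u·u_xx = - 2 A^{2} e^{2 x}
  u·u_tt = 0
So the left-hand side equals
  - 2 A^{2} e^{2 x}
This must equal f(x, t) = - 18 e^{2 x} identically.
Matching coefficients of the independent functions:
  [e^{2 x}]:  - 2 A^{2} = -18
These equations allow (A) = (-3) or (3).
Impose the point condition(s):
  u(0, 0) = 3  ⟹  A = 3
Only A = 3 satisfies everything.
Hence u(x, t) = 3 e^{x}.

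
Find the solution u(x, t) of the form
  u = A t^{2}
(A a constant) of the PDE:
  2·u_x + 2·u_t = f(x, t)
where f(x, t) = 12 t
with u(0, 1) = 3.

Answer: u(x, t) = 3 t^{2}

Derivation:
Substitute the ansatz u = A t^{2} into the left-hand side.
Derivatives of the ansatz:
  u_x = 0
  u_t = 2 A t
Term by term:
  2·u_x = 0
  2·u_t = 4 A t
So the left-hand side equals
  4 A t
This must equal f(x, t) = 12 t identically.
Matching coefficients of the independent functions:
  [t]:  4 A = 12
Solving: A = 3.
Check against the point condition:
  u(0, 1) = 3  ⟹  A = 3  ✓
Hence u(x, t) = 3 t^{2}.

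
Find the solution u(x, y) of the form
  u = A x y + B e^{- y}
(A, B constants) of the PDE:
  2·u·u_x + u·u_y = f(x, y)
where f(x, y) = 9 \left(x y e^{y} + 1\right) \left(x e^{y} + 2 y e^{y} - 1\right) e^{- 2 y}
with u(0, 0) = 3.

Substitute the ansatz u = A x y + B e^{- y} into the left-hand side.
Derivatives of the ansatz:
  u_x = A y
  u_y = A x - B e^{- y}
Term by term:
  2·u·u_x = 2 A^{2} x y^{2} + 2 A B y e^{- y}
  u·u_y = A^{2} x^{2} y - A B x y e^{- y} + A B x e^{- y} - B^{2} e^{- 2 y}
So the left-hand side equals
  A^{2} x^{2} y + 2 A^{2} x y^{2} - A B x y e^{- y} + A B x e^{- y} + 2 A B y e^{- y} - B^{2} e^{- 2 y}
This must equal f(x, y) identically; expanded, f = 9 x^{2} y + 18 x y^{2} - 9 x y e^{- y} + 9 x e^{- y} + 18 y e^{- y} - 9 e^{- 2 y}.
Matching coefficients of the independent functions:
  [x y^{2}]:  2 A^{2} = 18
  [x e^{- y}]:  A B = 9
  [x^{2} y]:  A^{2} = 9
  [y e^{- y}]:  2 A B = 18
  [x y e^{- y}]:  - A B = -9
  [e^{- 2 y}]:  - B^{2} = -9
These equations allow (A, B) = (-3, -3) or (3, 3).
Impose the point condition(s):
  u(0, 0) = 3  ⟹  B = 3
Only A = 3, B = 3 satisfies everything.
Hence u(x, y) = 3 x y + 3 e^{- y}.

Answer: u(x, y) = 3 x y + 3 e^{- y}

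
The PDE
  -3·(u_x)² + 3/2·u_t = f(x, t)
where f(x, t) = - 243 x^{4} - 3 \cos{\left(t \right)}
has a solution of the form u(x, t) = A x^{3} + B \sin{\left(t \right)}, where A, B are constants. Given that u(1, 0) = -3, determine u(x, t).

Substitute the ansatz u = A x^{3} + B \sin{\left(t \right)} into the left-hand side.
Derivatives of the ansatz:
  u_x = 3 A x^{2}
  u_t = B \cos{\left(t \right)}
Term by term:
  -3·(u_x)² = - 27 A^{2} x^{4}
  3/2·u_t = \frac{3 B \cos{\left(t \right)}}{2}
So the left-hand side equals
  - 27 A^{2} x^{4} + \frac{3 B \cos{\left(t \right)}}{2}
This must equal f(x, t) = - 243 x^{4} - 3 \cos{\left(t \right)} identically.
Matching coefficients of the independent functions:
  [x^{4}]:  - 27 A^{2} = -243
  [\cos{\left(t \right)}]:  \frac{3 B}{2} = -3
These equations allow (A, B) = (-3, -2) or (3, -2).
Impose the point condition(s):
  u(1, 0) = -3  ⟹  A = -3
Only A = -3, B = -2 satisfies everything.
Hence u(x, t) = - 3 x^{3} - 2 \sin{\left(t \right)}.

Answer: u(x, t) = - 3 x^{3} - 2 \sin{\left(t \right)}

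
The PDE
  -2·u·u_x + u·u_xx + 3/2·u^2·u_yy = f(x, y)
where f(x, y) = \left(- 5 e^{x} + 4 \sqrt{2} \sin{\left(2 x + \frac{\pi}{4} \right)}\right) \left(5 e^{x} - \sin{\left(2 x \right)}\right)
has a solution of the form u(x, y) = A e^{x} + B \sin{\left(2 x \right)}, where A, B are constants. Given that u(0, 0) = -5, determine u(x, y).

Substitute the ansatz u = A e^{x} + B \sin{\left(2 x \right)} into the left-hand side.
Derivatives of the ansatz:
  u_x = A e^{x} + 2 B \cos{\left(2 x \right)}
  u_xx = A e^{x} - 4 B \sin{\left(2 x \right)}
  u_yy = 0
Term by term:
  -2·u·u_x = - 2 A^{2} e^{2 x} - 2 A B e^{x} \sin{\left(2 x \right)} - 4 A B e^{x} \cos{\left(2 x \right)} - 4 B^{2} \sin{\left(2 x \right)} \cos{\left(2 x \right)}
  u·u_xx = A^{2} e^{2 x} - 3 A B e^{x} \sin{\left(2 x \right)} - 4 B^{2} \sin^{2}{\left(2 x \right)}
  3/2·u^2·u_yy = 0
So the left-hand side equals
  - A^{2} e^{2 x} - 5 A B e^{x} \sin{\left(2 x \right)} - 4 A B e^{x} \cos{\left(2 x \right)} - 4 B^{2} \sin^{2}{\left(2 x \right)} - 4 B^{2} \sin{\left(2 x \right)} \cos{\left(2 x \right)}
This must equal f(x, y) identically; expanded, f = - 25 e^{2 x} + 25 e^{x} \sin{\left(2 x \right)} + 20 e^{x} \cos{\left(2 x \right)} - 4 \sin^{2}{\left(2 x \right)} - 4 \sin{\left(2 x \right)} \cos{\left(2 x \right)}.
Matching coefficients of the independent functions:
  [e^{x} \sin{\left(2 x \right)}]:  - 5 A B = 25
  [e^{x} \cos{\left(2 x \right)}]:  - 4 A B = 20
  [\sin{\left(2 x \right)} \cos{\left(2 x \right)}, \sin^{2}{\left(2 x \right)}]:  - 4 B^{2} = -4
  [e^{2 x}]:  - A^{2} = -25
These equations allow (A, B) = (-5, 1) or (5, -1).
Impose the point condition(s):
  u(0, 0) = -5  ⟹  A = -5
Only A = -5, B = 1 satisfies everything.
Hence u(x, y) = - 5 e^{x} + \sin{\left(2 x \right)}.

Answer: u(x, y) = - 5 e^{x} + \sin{\left(2 x \right)}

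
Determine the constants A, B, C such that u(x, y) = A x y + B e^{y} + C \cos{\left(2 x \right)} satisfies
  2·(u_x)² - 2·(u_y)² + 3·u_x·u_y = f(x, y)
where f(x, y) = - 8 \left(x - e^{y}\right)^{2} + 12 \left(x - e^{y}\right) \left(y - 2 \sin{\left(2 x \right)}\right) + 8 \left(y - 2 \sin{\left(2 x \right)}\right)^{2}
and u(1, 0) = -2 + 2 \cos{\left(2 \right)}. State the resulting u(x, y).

Substitute the ansatz u = A x y + B e^{y} + C \cos{\left(2 x \right)} into the left-hand side.
Derivatives of the ansatz:
  u_x = A y - 2 C \sin{\left(2 x \right)}
  u_y = A x + B e^{y}
Term by term:
  2·(u_x)² = 2 A^{2} y^{2} - 8 A C y \sin{\left(2 x \right)} + 8 C^{2} \sin^{2}{\left(2 x \right)}
  -2·(u_y)² = - 2 A^{2} x^{2} - 4 A B x e^{y} - 2 B^{2} e^{2 y}
  3·u_x·u_y = 3 A^{2} x y + 3 A B y e^{y} - 6 A C x \sin{\left(2 x \right)} - 6 B C e^{y} \sin{\left(2 x \right)}
So the left-hand side equals
  - 2 A^{2} x^{2} + 3 A^{2} x y + 2 A^{2} y^{2} - 4 A B x e^{y} + 3 A B y e^{y} - 6 A C x \sin{\left(2 x \right)} - 8 A C y \sin{\left(2 x \right)} - 2 B^{2} e^{2 y} - 6 B C e^{y} \sin{\left(2 x \right)} + 8 C^{2} \sin^{2}{\left(2 x \right)}
This must equal f(x, y) identically; expanded, f = - 8 x^{2} + 12 x y + 16 x e^{y} - 24 x \sin{\left(2 x \right)} + 8 y^{2} - 12 y e^{y} - 32 y \sin{\left(2 x \right)} - 8 e^{2 y} + 24 e^{y} \sin{\left(2 x \right)} + 32 \sin^{2}{\left(2 x \right)}.
Matching coefficients of the independent functions:
  [x^{2}]:  - 2 A^{2} = -8
  [y^{2}]:  2 A^{2} = 8
  [x y]:  3 A^{2} = 12
  [x e^{y}]:  - 4 A B = 16
  [x \sin{\left(2 x \right)}]:  - 6 A C = -24
  [y e^{y}]:  3 A B = -12
  [y \sin{\left(2 x \right)}]:  - 8 A C = -32
  [e^{y} \sin{\left(2 x \right)}]:  - 6 B C = 24
  [e^{2 y}]:  - 2 B^{2} = -8
  [\sin^{2}{\left(2 x \right)}]:  8 C^{2} = 32
These equations allow (A, B, C) = (-2, 2, -2) or (2, -2, 2).
Impose the point condition(s):
  u(1, 0) = -2 + 2 \cos{\left(2 \right)}  ⟹  B + C \cos{\left(2 \right)} = -2 + 2 \cos{\left(2 \right)}
Only A = 2, B = -2, C = 2 satisfies everything.
Hence u(x, y) = 2 x y - 2 e^{y} + 2 \cos{\left(2 x \right)}.

Answer: u(x, y) = 2 x y - 2 e^{y} + 2 \cos{\left(2 x \right)}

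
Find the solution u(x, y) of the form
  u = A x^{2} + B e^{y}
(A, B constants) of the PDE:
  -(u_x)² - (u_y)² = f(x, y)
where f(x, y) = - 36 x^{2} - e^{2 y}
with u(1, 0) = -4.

Substitute the ansatz u = A x^{2} + B e^{y} into the left-hand side.
Derivatives of the ansatz:
  u_x = 2 A x
  u_y = B e^{y}
Term by term:
  -(u_x)² = - 4 A^{2} x^{2}
  -(u_y)² = - B^{2} e^{2 y}
So the left-hand side equals
  - 4 A^{2} x^{2} - B^{2} e^{2 y}
This must equal f(x, y) = - 36 x^{2} - e^{2 y} identically.
Matching coefficients of the independent functions:
  [x^{2}]:  - 4 A^{2} = -36
  [e^{2 y}]:  - B^{2} = -1
These equations allow (A, B) = (-3, -1) or (-3, 1) or (3, -1) or (3, 1).
Impose the point condition(s):
  u(1, 0) = -4  ⟹  A + B = -4
Only A = -3, B = -1 satisfies everything.
Hence u(x, y) = - 3 x^{2} - e^{y}.

Answer: u(x, y) = - 3 x^{2} - e^{y}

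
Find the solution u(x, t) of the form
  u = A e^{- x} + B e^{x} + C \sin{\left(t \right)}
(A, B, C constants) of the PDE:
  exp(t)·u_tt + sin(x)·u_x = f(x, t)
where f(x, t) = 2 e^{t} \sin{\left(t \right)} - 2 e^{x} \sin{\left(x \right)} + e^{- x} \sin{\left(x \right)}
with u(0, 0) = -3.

Substitute the ansatz u = A e^{- x} + B e^{x} + C \sin{\left(t \right)} into the left-hand side.
Derivatives of the ansatz:
  u_tt = - C \sin{\left(t \right)}
  u_x = - A e^{- x} + B e^{x}
Term by term:
  exp(t)·u_tt = - C e^{t} \sin{\left(t \right)}
  sin(x)·u_x = - A e^{- x} \sin{\left(x \right)} + B e^{x} \sin{\left(x \right)}
So the left-hand side equals
  - A e^{- x} \sin{\left(x \right)} + B e^{x} \sin{\left(x \right)} - C e^{t} \sin{\left(t \right)}
This must equal f(x, t) = 2 e^{t} \sin{\left(t \right)} - 2 e^{x} \sin{\left(x \right)} + e^{- x} \sin{\left(x \right)} identically.
Matching coefficients of the independent functions:
  [e^{t} \sin{\left(t \right)}]:  - C = 2
  [e^{- x} \sin{\left(x \right)}]:  - A = 1
  [e^{x} \sin{\left(x \right)}]:  B = -2
Solving: A = -1, B = -2, C = -2.
Check against the point condition:
  u(0, 0) = -3  ⟹  A + B = -3  ✓
Hence u(x, t) = - 2 e^{x} - 2 \sin{\left(t \right)} - e^{- x}.

Answer: u(x, t) = - 2 e^{x} - 2 \sin{\left(t \right)} - e^{- x}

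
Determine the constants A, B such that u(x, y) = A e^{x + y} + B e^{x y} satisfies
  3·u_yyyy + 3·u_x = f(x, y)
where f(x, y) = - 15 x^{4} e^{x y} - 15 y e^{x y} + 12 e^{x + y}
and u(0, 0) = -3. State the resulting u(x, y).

Answer: u(x, y) = - 5 e^{x y} + 2 e^{x + y}

Derivation:
Substitute the ansatz u = A e^{x + y} + B e^{x y} into the left-hand side.
Derivatives of the ansatz:
  u_yyyy = A e^{x} e^{y} + B x^{4} e^{x y}
  u_x = A e^{x} e^{y} + B y e^{x y}
Term by term:
  3·u_yyyy = 3 A e^{x} e^{y} + 3 B x^{4} e^{x y}
  3·u_x = 3 A e^{x} e^{y} + 3 B y e^{x y}
So the left-hand side equals
  6 A e^{x} e^{y} + 3 B x^{4} e^{x y} + 3 B y e^{x y}
This must equal f(x, y) identically; expanded, f = - 15 x^{4} e^{x y} - 15 y e^{x y} + 12 e^{x} e^{y}.
Matching coefficients of the independent functions:
  [x^{4} e^{x y}, y e^{x y}]:  3 B = -15
  [e^{x} e^{y}]:  6 A = 12
Solving: A = 2, B = -5.
Check against the point condition:
  u(0, 0) = -3  ⟹  A + B = -3  ✓
Hence u(x, y) = - 5 e^{x y} + 2 e^{x + y}.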